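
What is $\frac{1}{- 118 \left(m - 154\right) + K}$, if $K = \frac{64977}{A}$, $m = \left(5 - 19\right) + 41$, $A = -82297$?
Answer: $\frac{82297}{1233237865} \approx 6.6732 \cdot 10^{-5}$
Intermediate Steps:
$m = 27$ ($m = -14 + 41 = 27$)
$K = - \frac{64977}{82297}$ ($K = \frac{64977}{-82297} = 64977 \left(- \frac{1}{82297}\right) = - \frac{64977}{82297} \approx -0.78954$)
$\frac{1}{- 118 \left(m - 154\right) + K} = \frac{1}{- 118 \left(27 - 154\right) - \frac{64977}{82297}} = \frac{1}{\left(-118\right) \left(-127\right) - \frac{64977}{82297}} = \frac{1}{14986 - \frac{64977}{82297}} = \frac{1}{\frac{1233237865}{82297}} = \frac{82297}{1233237865}$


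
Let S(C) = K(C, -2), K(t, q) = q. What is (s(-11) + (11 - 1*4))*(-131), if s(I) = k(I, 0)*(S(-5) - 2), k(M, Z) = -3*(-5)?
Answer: 6943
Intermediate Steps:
S(C) = -2
k(M, Z) = 15
s(I) = -60 (s(I) = 15*(-2 - 2) = 15*(-4) = -60)
(s(-11) + (11 - 1*4))*(-131) = (-60 + (11 - 1*4))*(-131) = (-60 + (11 - 4))*(-131) = (-60 + 7)*(-131) = -53*(-131) = 6943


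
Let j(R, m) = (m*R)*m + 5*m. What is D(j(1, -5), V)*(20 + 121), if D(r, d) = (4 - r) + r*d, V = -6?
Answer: 564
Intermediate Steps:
j(R, m) = 5*m + R*m² (j(R, m) = (R*m)*m + 5*m = R*m² + 5*m = 5*m + R*m²)
D(r, d) = 4 - r + d*r (D(r, d) = (4 - r) + d*r = 4 - r + d*r)
D(j(1, -5), V)*(20 + 121) = (4 - (-5)*(5 + 1*(-5)) - (-30)*(5 + 1*(-5)))*(20 + 121) = (4 - (-5)*(5 - 5) - (-30)*(5 - 5))*141 = (4 - (-5)*0 - (-30)*0)*141 = (4 - 1*0 - 6*0)*141 = (4 + 0 + 0)*141 = 4*141 = 564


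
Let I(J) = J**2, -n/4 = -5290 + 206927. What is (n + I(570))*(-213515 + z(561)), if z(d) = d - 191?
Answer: 102660862960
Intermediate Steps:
n = -806548 (n = -4*(-5290 + 206927) = -4*201637 = -806548)
z(d) = -191 + d
(n + I(570))*(-213515 + z(561)) = (-806548 + 570**2)*(-213515 + (-191 + 561)) = (-806548 + 324900)*(-213515 + 370) = -481648*(-213145) = 102660862960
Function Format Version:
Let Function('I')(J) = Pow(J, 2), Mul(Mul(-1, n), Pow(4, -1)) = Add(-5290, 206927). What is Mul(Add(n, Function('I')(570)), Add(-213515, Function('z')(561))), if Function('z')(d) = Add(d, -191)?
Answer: 102660862960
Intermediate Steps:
n = -806548 (n = Mul(-4, Add(-5290, 206927)) = Mul(-4, 201637) = -806548)
Function('z')(d) = Add(-191, d)
Mul(Add(n, Function('I')(570)), Add(-213515, Function('z')(561))) = Mul(Add(-806548, Pow(570, 2)), Add(-213515, Add(-191, 561))) = Mul(Add(-806548, 324900), Add(-213515, 370)) = Mul(-481648, -213145) = 102660862960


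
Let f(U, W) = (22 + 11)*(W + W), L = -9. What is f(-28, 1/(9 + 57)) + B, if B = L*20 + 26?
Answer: -153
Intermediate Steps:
B = -154 (B = -9*20 + 26 = -180 + 26 = -154)
f(U, W) = 66*W (f(U, W) = 33*(2*W) = 66*W)
f(-28, 1/(9 + 57)) + B = 66/(9 + 57) - 154 = 66/66 - 154 = 66*(1/66) - 154 = 1 - 154 = -153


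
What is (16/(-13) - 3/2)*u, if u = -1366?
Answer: 48493/13 ≈ 3730.2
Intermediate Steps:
(16/(-13) - 3/2)*u = (16/(-13) - 3/2)*(-1366) = (16*(-1/13) - 3*½)*(-1366) = (-16/13 - 3/2)*(-1366) = -71/26*(-1366) = 48493/13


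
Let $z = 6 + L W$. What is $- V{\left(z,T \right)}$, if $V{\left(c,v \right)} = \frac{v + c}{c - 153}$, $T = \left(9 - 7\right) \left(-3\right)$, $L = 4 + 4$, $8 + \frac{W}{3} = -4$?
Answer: $- \frac{96}{145} \approx -0.66207$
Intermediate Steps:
$W = -36$ ($W = -24 + 3 \left(-4\right) = -24 - 12 = -36$)
$L = 8$
$z = -282$ ($z = 6 + 8 \left(-36\right) = 6 - 288 = -282$)
$T = -6$ ($T = 2 \left(-3\right) = -6$)
$V{\left(c,v \right)} = \frac{c + v}{-153 + c}$
$- V{\left(z,T \right)} = - \frac{-282 - 6}{-153 - 282} = - \frac{-288}{-435} = - \frac{\left(-1\right) \left(-288\right)}{435} = \left(-1\right) \frac{96}{145} = - \frac{96}{145}$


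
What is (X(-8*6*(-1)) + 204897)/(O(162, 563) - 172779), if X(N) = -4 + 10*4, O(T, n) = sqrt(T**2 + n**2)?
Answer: -35408118807/29852239628 - 204933*sqrt(343213)/29852239628 ≈ -1.1901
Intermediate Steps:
X(N) = 36 (X(N) = -4 + 40 = 36)
(X(-8*6*(-1)) + 204897)/(O(162, 563) - 172779) = (36 + 204897)/(sqrt(162**2 + 563**2) - 172779) = 204933/(sqrt(26244 + 316969) - 172779) = 204933/(sqrt(343213) - 172779) = 204933/(-172779 + sqrt(343213))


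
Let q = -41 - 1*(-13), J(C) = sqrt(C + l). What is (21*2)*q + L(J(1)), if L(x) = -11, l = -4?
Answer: -1187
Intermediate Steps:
J(C) = sqrt(-4 + C) (J(C) = sqrt(C - 4) = sqrt(-4 + C))
q = -28 (q = -41 + 13 = -28)
(21*2)*q + L(J(1)) = (21*2)*(-28) - 11 = 42*(-28) - 11 = -1176 - 11 = -1187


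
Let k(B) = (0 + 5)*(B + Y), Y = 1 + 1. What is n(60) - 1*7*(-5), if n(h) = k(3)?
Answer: 60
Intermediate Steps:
Y = 2
k(B) = 10 + 5*B (k(B) = (0 + 5)*(B + 2) = 5*(2 + B) = 10 + 5*B)
n(h) = 25 (n(h) = 10 + 5*3 = 10 + 15 = 25)
n(60) - 1*7*(-5) = 25 - 1*7*(-5) = 25 - 7*(-5) = 25 + 35 = 60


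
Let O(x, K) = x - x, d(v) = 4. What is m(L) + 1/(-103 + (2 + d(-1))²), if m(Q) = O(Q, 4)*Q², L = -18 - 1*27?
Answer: -1/67 ≈ -0.014925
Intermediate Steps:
O(x, K) = 0
L = -45 (L = -18 - 27 = -45)
m(Q) = 0 (m(Q) = 0*Q² = 0)
m(L) + 1/(-103 + (2 + d(-1))²) = 0 + 1/(-103 + (2 + 4)²) = 0 + 1/(-103 + 6²) = 0 + 1/(-103 + 36) = 0 + 1/(-67) = 0 - 1/67 = -1/67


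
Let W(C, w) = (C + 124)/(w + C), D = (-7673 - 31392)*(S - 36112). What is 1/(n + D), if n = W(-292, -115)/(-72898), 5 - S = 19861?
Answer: 2119249/4633504651570068 ≈ 4.5738e-10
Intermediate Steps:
S = -19856 (S = 5 - 1*19861 = 5 - 19861 = -19856)
D = 2186389920 (D = (-7673 - 31392)*(-19856 - 36112) = -39065*(-55968) = 2186389920)
W(C, w) = (124 + C)/(C + w)
n = -12/2119249 (n = ((124 - 292)/(-292 - 115))/(-72898) = (-168/(-407))*(-1/72898) = -1/407*(-168)*(-1/72898) = (168/407)*(-1/72898) = -12/2119249 ≈ -5.6624e-6)
1/(n + D) = 1/(-12/2119249 + 2186389920) = 1/(4633504651570068/2119249) = 2119249/4633504651570068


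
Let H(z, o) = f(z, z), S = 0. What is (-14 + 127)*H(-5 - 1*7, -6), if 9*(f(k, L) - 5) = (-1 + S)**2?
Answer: 5198/9 ≈ 577.56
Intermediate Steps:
f(k, L) = 46/9 (f(k, L) = 5 + (-1 + 0)**2/9 = 5 + (1/9)*(-1)**2 = 5 + (1/9)*1 = 5 + 1/9 = 46/9)
H(z, o) = 46/9
(-14 + 127)*H(-5 - 1*7, -6) = (-14 + 127)*(46/9) = 113*(46/9) = 5198/9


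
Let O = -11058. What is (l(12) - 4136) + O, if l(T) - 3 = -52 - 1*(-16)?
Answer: -15227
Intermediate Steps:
l(T) = -33 (l(T) = 3 + (-52 - 1*(-16)) = 3 + (-52 + 16) = 3 - 36 = -33)
(l(12) - 4136) + O = (-33 - 4136) - 11058 = -4169 - 11058 = -15227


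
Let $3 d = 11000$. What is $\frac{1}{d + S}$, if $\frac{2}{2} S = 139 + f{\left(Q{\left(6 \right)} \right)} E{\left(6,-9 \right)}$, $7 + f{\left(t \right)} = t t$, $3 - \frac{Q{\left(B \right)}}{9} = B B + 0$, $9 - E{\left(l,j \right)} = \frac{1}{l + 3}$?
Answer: $\frac{9}{7090411} \approx 1.2693 \cdot 10^{-6}$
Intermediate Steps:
$d = \frac{11000}{3}$ ($d = \frac{1}{3} \cdot 11000 = \frac{11000}{3} \approx 3666.7$)
$E{\left(l,j \right)} = 9 - \frac{1}{3 + l}$ ($E{\left(l,j \right)} = 9 - \frac{1}{l + 3} = 9 - \frac{1}{3 + l}$)
$Q{\left(B \right)} = 27 - 9 B^{2}$ ($Q{\left(B \right)} = 27 - 9 \left(B B + 0\right) = 27 - 9 \left(B^{2} + 0\right) = 27 - 9 B^{2}$)
$f{\left(t \right)} = -7 + t^{2}$ ($f{\left(t \right)} = -7 + t t = -7 + t^{2}$)
$S = \frac{7057411}{9}$ ($S = 139 + \left(-7 + \left(27 - 9 \cdot 6^{2}\right)^{2}\right) \frac{26 + 9 \cdot 6}{3 + 6} = 139 + \left(-7 + \left(27 - 324\right)^{2}\right) \frac{26 + 54}{9} = 139 + \left(-7 + \left(27 - 324\right)^{2}\right) \frac{1}{9} \cdot 80 = 139 + \left(-7 + \left(-297\right)^{2}\right) \frac{80}{9} = 139 + \left(-7 + 88209\right) \frac{80}{9} = 139 + 88202 \cdot \frac{80}{9} = 139 + \frac{7056160}{9} = \frac{7057411}{9} \approx 7.8416 \cdot 10^{5}$)
$\frac{1}{d + S} = \frac{1}{\frac{11000}{3} + \frac{7057411}{9}} = \frac{1}{\frac{7090411}{9}} = \frac{9}{7090411}$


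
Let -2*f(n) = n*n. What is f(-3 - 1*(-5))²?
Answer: 4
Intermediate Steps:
f(n) = -n²/2 (f(n) = -n*n/2 = -n²/2)
f(-3 - 1*(-5))² = (-(-3 - 1*(-5))²/2)² = (-(-3 + 5)²/2)² = (-½*2²)² = (-½*4)² = (-2)² = 4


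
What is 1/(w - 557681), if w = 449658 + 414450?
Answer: 1/306427 ≈ 3.2634e-6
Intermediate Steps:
w = 864108
1/(w - 557681) = 1/(864108 - 557681) = 1/306427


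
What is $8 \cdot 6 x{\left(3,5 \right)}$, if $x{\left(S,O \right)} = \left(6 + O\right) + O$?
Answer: $768$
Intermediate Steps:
$x{\left(S,O \right)} = 6 + 2 O$
$8 \cdot 6 x{\left(3,5 \right)} = 8 \cdot 6 \left(6 + 2 \cdot 5\right) = 48 \left(6 + 10\right) = 48 \cdot 16 = 768$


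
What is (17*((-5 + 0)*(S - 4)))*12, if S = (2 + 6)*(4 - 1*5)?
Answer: 12240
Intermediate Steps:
S = -8 (S = 8*(4 - 5) = 8*(-1) = -8)
(17*((-5 + 0)*(S - 4)))*12 = (17*((-5 + 0)*(-8 - 4)))*12 = (17*(-5*(-12)))*12 = (17*60)*12 = 1020*12 = 12240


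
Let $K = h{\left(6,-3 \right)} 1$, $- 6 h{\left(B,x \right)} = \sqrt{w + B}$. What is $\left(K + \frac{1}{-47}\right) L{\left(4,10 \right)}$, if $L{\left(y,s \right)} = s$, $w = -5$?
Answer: $- \frac{265}{141} \approx -1.8794$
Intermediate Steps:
$h{\left(B,x \right)} = - \frac{\sqrt{-5 + B}}{6}$
$K = - \frac{1}{6}$ ($K = - \frac{\sqrt{-5 + 6}}{6} \cdot 1 = - \frac{\sqrt{1}}{6} \cdot 1 = \left(- \frac{1}{6}\right) 1 \cdot 1 = \left(- \frac{1}{6}\right) 1 = - \frac{1}{6} \approx -0.16667$)
$\left(K + \frac{1}{-47}\right) L{\left(4,10 \right)} = \left(- \frac{1}{6} + \frac{1}{-47}\right) 10 = \left(- \frac{1}{6} - \frac{1}{47}\right) 10 = \left(- \frac{53}{282}\right) 10 = - \frac{265}{141}$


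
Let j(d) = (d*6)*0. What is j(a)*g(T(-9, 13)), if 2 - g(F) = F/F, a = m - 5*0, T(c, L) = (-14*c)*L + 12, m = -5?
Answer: 0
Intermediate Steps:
T(c, L) = 12 - 14*L*c (T(c, L) = -14*L*c + 12 = 12 - 14*L*c)
a = -5 (a = -5 - 5*0 = -5 + 0 = -5)
g(F) = 1 (g(F) = 2 - F/F = 2 - 1*1 = 2 - 1 = 1)
j(d) = 0 (j(d) = (6*d)*0 = 0)
j(a)*g(T(-9, 13)) = 0*1 = 0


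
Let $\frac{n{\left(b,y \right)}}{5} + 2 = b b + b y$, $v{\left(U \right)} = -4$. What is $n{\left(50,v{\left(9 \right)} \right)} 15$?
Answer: $172350$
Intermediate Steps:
$n{\left(b,y \right)} = -10 + 5 b^{2} + 5 b y$ ($n{\left(b,y \right)} = -10 + 5 \left(b b + b y\right) = -10 + 5 \left(b^{2} + b y\right) = -10 + \left(5 b^{2} + 5 b y\right) = -10 + 5 b^{2} + 5 b y$)
$n{\left(50,v{\left(9 \right)} \right)} 15 = \left(-10 + 5 \cdot 50^{2} + 5 \cdot 50 \left(-4\right)\right) 15 = \left(-10 + 5 \cdot 2500 - 1000\right) 15 = \left(-10 + 12500 - 1000\right) 15 = 11490 \cdot 15 = 172350$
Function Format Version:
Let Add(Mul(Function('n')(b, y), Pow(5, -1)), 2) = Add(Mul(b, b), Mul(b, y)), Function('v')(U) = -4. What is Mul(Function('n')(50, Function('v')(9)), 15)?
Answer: 172350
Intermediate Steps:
Function('n')(b, y) = Add(-10, Mul(5, Pow(b, 2)), Mul(5, b, y)) (Function('n')(b, y) = Add(-10, Mul(5, Add(Mul(b, b), Mul(b, y)))) = Add(-10, Mul(5, Add(Pow(b, 2), Mul(b, y)))) = Add(-10, Add(Mul(5, Pow(b, 2)), Mul(5, b, y))) = Add(-10, Mul(5, Pow(b, 2)), Mul(5, b, y)))
Mul(Function('n')(50, Function('v')(9)), 15) = Mul(Add(-10, Mul(5, Pow(50, 2)), Mul(5, 50, -4)), 15) = Mul(Add(-10, Mul(5, 2500), -1000), 15) = Mul(Add(-10, 12500, -1000), 15) = Mul(11490, 15) = 172350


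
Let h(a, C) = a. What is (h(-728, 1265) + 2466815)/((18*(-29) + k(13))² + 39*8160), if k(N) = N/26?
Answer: 9864348/2360809 ≈ 4.1784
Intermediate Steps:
k(N) = N/26 (k(N) = N*(1/26) = N/26)
(h(-728, 1265) + 2466815)/((18*(-29) + k(13))² + 39*8160) = (-728 + 2466815)/((18*(-29) + (1/26)*13)² + 39*8160) = 2466087/((-522 + ½)² + 318240) = 2466087/((-1043/2)² + 318240) = 2466087/(1087849/4 + 318240) = 2466087/(2360809/4) = 2466087*(4/2360809) = 9864348/2360809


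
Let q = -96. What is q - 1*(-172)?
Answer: 76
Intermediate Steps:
q - 1*(-172) = -96 - 1*(-172) = -96 + 172 = 76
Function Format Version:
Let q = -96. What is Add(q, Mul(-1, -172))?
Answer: 76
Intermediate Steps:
Add(q, Mul(-1, -172)) = Add(-96, Mul(-1, -172)) = Add(-96, 172) = 76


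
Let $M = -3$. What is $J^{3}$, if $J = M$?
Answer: $-27$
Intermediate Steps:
$J = -3$
$J^{3} = \left(-3\right)^{3} = -27$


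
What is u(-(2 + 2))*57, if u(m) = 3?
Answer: 171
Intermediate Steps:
u(-(2 + 2))*57 = 3*57 = 171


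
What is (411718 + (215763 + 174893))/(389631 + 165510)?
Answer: 267458/185047 ≈ 1.4454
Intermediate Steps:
(411718 + (215763 + 174893))/(389631 + 165510) = (411718 + 390656)/555141 = 802374*(1/555141) = 267458/185047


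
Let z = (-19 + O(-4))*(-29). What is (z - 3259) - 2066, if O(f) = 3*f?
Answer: -4426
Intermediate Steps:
z = 899 (z = (-19 + 3*(-4))*(-29) = (-19 - 12)*(-29) = -31*(-29) = 899)
(z - 3259) - 2066 = (899 - 3259) - 2066 = -2360 - 2066 = -4426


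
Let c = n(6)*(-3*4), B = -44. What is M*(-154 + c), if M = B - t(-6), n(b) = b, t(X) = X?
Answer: 8588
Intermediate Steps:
M = -38 (M = -44 - 1*(-6) = -44 + 6 = -38)
c = -72 (c = 6*(-3*4) = 6*(-12) = -72)
M*(-154 + c) = -38*(-154 - 72) = -38*(-226) = 8588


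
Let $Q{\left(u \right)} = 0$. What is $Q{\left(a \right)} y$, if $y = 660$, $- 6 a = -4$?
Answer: $0$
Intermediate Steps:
$a = \frac{2}{3}$ ($a = \left(- \frac{1}{6}\right) \left(-4\right) = \frac{2}{3} \approx 0.66667$)
$Q{\left(a \right)} y = 0 \cdot 660 = 0$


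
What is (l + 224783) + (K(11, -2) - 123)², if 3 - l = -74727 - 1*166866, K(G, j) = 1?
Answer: 481263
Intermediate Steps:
l = 241596 (l = 3 - (-74727 - 1*166866) = 3 - (-74727 - 166866) = 3 - 1*(-241593) = 3 + 241593 = 241596)
(l + 224783) + (K(11, -2) - 123)² = (241596 + 224783) + (1 - 123)² = 466379 + (-122)² = 466379 + 14884 = 481263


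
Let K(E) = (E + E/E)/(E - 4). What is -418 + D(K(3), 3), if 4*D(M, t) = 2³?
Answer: -416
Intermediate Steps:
K(E) = (1 + E)/(-4 + E) (K(E) = (E + 1)/(-4 + E) = (1 + E)/(-4 + E))
D(M, t) = 2 (D(M, t) = (¼)*2³ = (¼)*8 = 2)
-418 + D(K(3), 3) = -418 + 2 = -416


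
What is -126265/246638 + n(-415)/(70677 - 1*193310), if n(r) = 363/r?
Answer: -131140338869/256164745090 ≈ -0.51194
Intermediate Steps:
-126265/246638 + n(-415)/(70677 - 1*193310) = -126265/246638 + (363/(-415))/(70677 - 1*193310) = -126265*1/246638 + (363*(-1/415))/(70677 - 193310) = -126265/246638 - 363/415/(-122633) = -126265/246638 - 363/415*(-1/122633) = -126265/246638 + 363/50892695 = -131140338869/256164745090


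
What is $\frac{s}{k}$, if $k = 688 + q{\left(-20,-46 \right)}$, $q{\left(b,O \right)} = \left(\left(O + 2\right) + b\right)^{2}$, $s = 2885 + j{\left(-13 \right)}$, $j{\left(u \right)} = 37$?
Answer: $\frac{1461}{2392} \approx 0.61079$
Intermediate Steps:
$s = 2922$ ($s = 2885 + 37 = 2922$)
$q{\left(b,O \right)} = \left(2 + O + b\right)^{2}$ ($q{\left(b,O \right)} = \left(\left(2 + O\right) + b\right)^{2} = \left(2 + O + b\right)^{2}$)
$k = 4784$ ($k = 688 + \left(2 - 46 - 20\right)^{2} = 688 + \left(-64\right)^{2} = 688 + 4096 = 4784$)
$\frac{s}{k} = \frac{2922}{4784} = 2922 \cdot \frac{1}{4784} = \frac{1461}{2392}$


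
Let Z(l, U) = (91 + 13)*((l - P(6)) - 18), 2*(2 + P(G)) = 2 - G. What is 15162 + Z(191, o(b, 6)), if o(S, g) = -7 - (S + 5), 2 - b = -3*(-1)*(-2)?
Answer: 33570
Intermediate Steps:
P(G) = -1 - G/2 (P(G) = -2 + (2 - G)/2 = -2 + (1 - G/2) = -1 - G/2)
b = 8 (b = 2 - (-3*(-1))*(-2) = 2 - 3*(-2) = 2 - 1*(-6) = 2 + 6 = 8)
o(S, g) = -12 - S (o(S, g) = -7 - (5 + S) = -7 + (-5 - S) = -12 - S)
Z(l, U) = -1456 + 104*l (Z(l, U) = (91 + 13)*((l - (-1 - ½*6)) - 18) = 104*((l - (-1 - 3)) - 18) = 104*((l - 1*(-4)) - 18) = 104*((l + 4) - 18) = 104*((4 + l) - 18) = 104*(-14 + l) = -1456 + 104*l)
15162 + Z(191, o(b, 6)) = 15162 + (-1456 + 104*191) = 15162 + (-1456 + 19864) = 15162 + 18408 = 33570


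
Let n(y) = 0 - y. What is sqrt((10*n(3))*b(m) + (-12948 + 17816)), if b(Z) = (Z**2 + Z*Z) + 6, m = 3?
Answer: 2*sqrt(1037) ≈ 64.405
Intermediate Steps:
n(y) = -y
b(Z) = 6 + 2*Z**2 (b(Z) = (Z**2 + Z**2) + 6 = 2*Z**2 + 6 = 6 + 2*Z**2)
sqrt((10*n(3))*b(m) + (-12948 + 17816)) = sqrt((10*(-1*3))*(6 + 2*3**2) + (-12948 + 17816)) = sqrt((10*(-3))*(6 + 2*9) + 4868) = sqrt(-30*(6 + 18) + 4868) = sqrt(-30*24 + 4868) = sqrt(-720 + 4868) = sqrt(4148) = 2*sqrt(1037)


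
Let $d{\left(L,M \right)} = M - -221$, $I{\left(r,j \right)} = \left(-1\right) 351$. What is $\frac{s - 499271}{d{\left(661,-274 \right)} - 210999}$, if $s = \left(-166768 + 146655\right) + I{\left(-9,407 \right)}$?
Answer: $\frac{519735}{211052} \approx 2.4626$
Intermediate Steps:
$I{\left(r,j \right)} = -351$
$d{\left(L,M \right)} = 221 + M$ ($d{\left(L,M \right)} = M + 221 = 221 + M$)
$s = -20464$ ($s = \left(-166768 + 146655\right) - 351 = -20113 - 351 = -20464$)
$\frac{s - 499271}{d{\left(661,-274 \right)} - 210999} = \frac{-20464 - 499271}{\left(221 - 274\right) - 210999} = - \frac{519735}{-53 - 210999} = - \frac{519735}{-211052} = \left(-519735\right) \left(- \frac{1}{211052}\right) = \frac{519735}{211052}$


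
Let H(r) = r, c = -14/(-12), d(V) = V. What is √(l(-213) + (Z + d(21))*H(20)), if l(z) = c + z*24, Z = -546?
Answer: I*√561990/6 ≈ 124.94*I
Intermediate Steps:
c = 7/6 (c = -14*(-1/12) = 7/6 ≈ 1.1667)
l(z) = 7/6 + 24*z (l(z) = 7/6 + z*24 = 7/6 + 24*z)
√(l(-213) + (Z + d(21))*H(20)) = √((7/6 + 24*(-213)) + (-546 + 21)*20) = √((7/6 - 5112) - 525*20) = √(-30665/6 - 10500) = √(-93665/6) = I*√561990/6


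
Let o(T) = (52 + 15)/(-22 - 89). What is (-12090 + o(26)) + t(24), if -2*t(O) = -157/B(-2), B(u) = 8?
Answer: -21455485/1776 ≈ -12081.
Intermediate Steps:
o(T) = -67/111 (o(T) = 67/(-111) = 67*(-1/111) = -67/111)
t(O) = 157/16 (t(O) = -(-157)/(2*8) = -½*(-157/8) = 157/16)
(-12090 + o(26)) + t(24) = (-12090 - 67/111) + 157/16 = -1342057/111 + 157/16 = -21455485/1776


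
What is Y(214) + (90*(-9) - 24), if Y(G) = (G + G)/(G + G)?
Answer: -833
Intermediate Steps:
Y(G) = 1 (Y(G) = (2*G)/((2*G)) = (2*G)*(1/(2*G)) = 1)
Y(214) + (90*(-9) - 24) = 1 + (90*(-9) - 24) = 1 + (-810 - 24) = 1 - 834 = -833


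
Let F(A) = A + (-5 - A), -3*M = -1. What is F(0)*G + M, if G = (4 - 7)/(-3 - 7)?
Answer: -7/6 ≈ -1.1667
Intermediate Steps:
M = ⅓ (M = -⅓*(-1) = ⅓ ≈ 0.33333)
G = 3/10 (G = -3/(-10) = -3*(-⅒) = 3/10 ≈ 0.30000)
F(A) = -5
F(0)*G + M = -5*3/10 + ⅓ = -3/2 + ⅓ = -7/6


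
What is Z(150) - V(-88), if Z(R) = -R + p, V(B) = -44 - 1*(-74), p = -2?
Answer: -182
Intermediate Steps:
V(B) = 30 (V(B) = -44 + 74 = 30)
Z(R) = -2 - R (Z(R) = -R - 2 = -2 - R)
Z(150) - V(-88) = (-2 - 1*150) - 1*30 = (-2 - 150) - 30 = -152 - 30 = -182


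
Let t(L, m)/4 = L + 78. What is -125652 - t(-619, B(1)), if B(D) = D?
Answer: -123488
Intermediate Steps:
t(L, m) = 312 + 4*L (t(L, m) = 4*(L + 78) = 4*(78 + L) = 312 + 4*L)
-125652 - t(-619, B(1)) = -125652 - (312 + 4*(-619)) = -125652 - (312 - 2476) = -125652 - 1*(-2164) = -125652 + 2164 = -123488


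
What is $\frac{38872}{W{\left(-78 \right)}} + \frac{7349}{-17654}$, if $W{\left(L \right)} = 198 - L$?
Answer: $\frac{171054491}{1218126} \approx 140.42$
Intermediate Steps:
$\frac{38872}{W{\left(-78 \right)}} + \frac{7349}{-17654} = \frac{38872}{198 - -78} + \frac{7349}{-17654} = \frac{38872}{198 + 78} + 7349 \left(- \frac{1}{17654}\right) = \frac{38872}{276} - \frac{7349}{17654} = 38872 \cdot \frac{1}{276} - \frac{7349}{17654} = \frac{9718}{69} - \frac{7349}{17654} = \frac{171054491}{1218126}$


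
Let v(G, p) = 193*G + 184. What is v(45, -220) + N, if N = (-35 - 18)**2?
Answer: 11678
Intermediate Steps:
v(G, p) = 184 + 193*G
N = 2809 (N = (-53)**2 = 2809)
v(45, -220) + N = (184 + 193*45) + 2809 = (184 + 8685) + 2809 = 8869 + 2809 = 11678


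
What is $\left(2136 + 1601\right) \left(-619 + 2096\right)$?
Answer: $5519549$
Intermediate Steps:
$\left(2136 + 1601\right) \left(-619 + 2096\right) = 3737 \cdot 1477 = 5519549$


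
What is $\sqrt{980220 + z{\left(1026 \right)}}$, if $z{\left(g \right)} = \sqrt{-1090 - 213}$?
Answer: $\sqrt{980220 + i \sqrt{1303}} \approx 990.06 + 0.018 i$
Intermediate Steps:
$z{\left(g \right)} = i \sqrt{1303}$ ($z{\left(g \right)} = \sqrt{-1303} = i \sqrt{1303}$)
$\sqrt{980220 + z{\left(1026 \right)}} = \sqrt{980220 + i \sqrt{1303}}$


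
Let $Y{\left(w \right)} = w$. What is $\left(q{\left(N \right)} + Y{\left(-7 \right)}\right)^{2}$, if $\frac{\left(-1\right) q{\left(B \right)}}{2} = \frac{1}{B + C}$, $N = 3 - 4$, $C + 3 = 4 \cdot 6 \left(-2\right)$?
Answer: $\frac{32761}{676} \approx 48.463$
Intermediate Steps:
$C = -51$ ($C = -3 + 4 \cdot 6 \left(-2\right) = -3 + 24 \left(-2\right) = -3 - 48 = -51$)
$N = -1$ ($N = 3 - 4 = -1$)
$q{\left(B \right)} = - \frac{2}{-51 + B}$ ($q{\left(B \right)} = - \frac{2}{B - 51} = - \frac{2}{-51 + B}$)
$\left(q{\left(N \right)} + Y{\left(-7 \right)}\right)^{2} = \left(- \frac{2}{-51 - 1} - 7\right)^{2} = \left(- \frac{2}{-52} - 7\right)^{2} = \left(\left(-2\right) \left(- \frac{1}{52}\right) - 7\right)^{2} = \left(\frac{1}{26} - 7\right)^{2} = \left(- \frac{181}{26}\right)^{2} = \frac{32761}{676}$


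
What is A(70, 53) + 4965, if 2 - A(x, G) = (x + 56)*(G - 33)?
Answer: 2447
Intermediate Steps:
A(x, G) = 2 - (-33 + G)*(56 + x) (A(x, G) = 2 - (x + 56)*(G - 33) = 2 - (56 + x)*(-33 + G) = 2 - (-33 + G)*(56 + x))
A(70, 53) + 4965 = (1850 - 56*53 + 33*70 - 1*53*70) + 4965 = (1850 - 2968 + 2310 - 3710) + 4965 = -2518 + 4965 = 2447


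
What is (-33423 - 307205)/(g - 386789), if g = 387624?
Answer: -340628/835 ≈ -407.94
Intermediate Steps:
(-33423 - 307205)/(g - 386789) = (-33423 - 307205)/(387624 - 386789) = -340628/835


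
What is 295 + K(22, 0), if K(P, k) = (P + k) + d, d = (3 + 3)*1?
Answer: 323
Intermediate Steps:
d = 6 (d = 6*1 = 6)
K(P, k) = 6 + P + k (K(P, k) = (P + k) + 6 = 6 + P + k)
295 + K(22, 0) = 295 + (6 + 22 + 0) = 295 + 28 = 323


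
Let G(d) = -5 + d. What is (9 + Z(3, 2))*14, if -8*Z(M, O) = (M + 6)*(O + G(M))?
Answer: 126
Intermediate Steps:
Z(M, O) = -(6 + M)*(-5 + M + O)/8 (Z(M, O) = -(M + 6)*(O + (-5 + M))/8 = -(6 + M)*(-5 + M + O)/8)
(9 + Z(3, 2))*14 = (9 + (15/4 - 3/4*2 - 1/8*3 - 1/8*3**2 - 1/8*3*2))*14 = (9 + (15/4 - 3/2 - 3/8 - 1/8*9 - 3/4))*14 = (9 + (15/4 - 3/2 - 3/8 - 9/8 - 3/4))*14 = (9 + 0)*14 = 9*14 = 126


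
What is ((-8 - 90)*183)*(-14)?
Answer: 251076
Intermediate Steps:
((-8 - 90)*183)*(-14) = -98*183*(-14) = -17934*(-14) = 251076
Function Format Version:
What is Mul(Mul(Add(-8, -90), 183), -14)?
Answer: 251076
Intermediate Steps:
Mul(Mul(Add(-8, -90), 183), -14) = Mul(Mul(-98, 183), -14) = Mul(-17934, -14) = 251076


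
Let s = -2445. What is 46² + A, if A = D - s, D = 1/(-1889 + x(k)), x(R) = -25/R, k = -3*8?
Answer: 206663447/45311 ≈ 4561.0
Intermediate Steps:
k = -24
D = -24/45311 (D = 1/(-1889 - 25/(-24)) = 1/(-1889 - 25*(-1/24)) = 1/(-1889 + 25/24) = 1/(-45311/24) = -24/45311 ≈ -0.00052967)
A = 110785371/45311 (A = -24/45311 - 1*(-2445) = -24/45311 + 2445 = 110785371/45311 ≈ 2445.0)
46² + A = 46² + 110785371/45311 = 2116 + 110785371/45311 = 206663447/45311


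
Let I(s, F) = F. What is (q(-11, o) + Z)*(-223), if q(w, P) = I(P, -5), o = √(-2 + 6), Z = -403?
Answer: 90984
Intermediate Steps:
o = 2 (o = √4 = 2)
q(w, P) = -5
(q(-11, o) + Z)*(-223) = (-5 - 403)*(-223) = -408*(-223) = 90984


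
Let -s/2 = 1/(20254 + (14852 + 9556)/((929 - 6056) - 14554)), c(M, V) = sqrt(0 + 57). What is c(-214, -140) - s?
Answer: 19681/199297283 + sqrt(57) ≈ 7.5499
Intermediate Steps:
c(M, V) = sqrt(57)
s = -19681/199297283 (s = -2/(20254 + (14852 + 9556)/((929 - 6056) - 14554)) = -2/(20254 + 24408/(-5127 - 14554)) = -2/(20254 + 24408/(-19681)) = -2/(20254 + 24408*(-1/19681)) = -2/(20254 - 24408/19681) = -2/398594566/19681 = -2*19681/398594566 = -19681/199297283 ≈ -9.8752e-5)
c(-214, -140) - s = sqrt(57) - 1*(-19681/199297283) = sqrt(57) + 19681/199297283 = 19681/199297283 + sqrt(57)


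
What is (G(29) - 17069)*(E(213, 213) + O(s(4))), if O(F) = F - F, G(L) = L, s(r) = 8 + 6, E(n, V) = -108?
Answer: 1840320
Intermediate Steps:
s(r) = 14
O(F) = 0
(G(29) - 17069)*(E(213, 213) + O(s(4))) = (29 - 17069)*(-108 + 0) = -17040*(-108) = 1840320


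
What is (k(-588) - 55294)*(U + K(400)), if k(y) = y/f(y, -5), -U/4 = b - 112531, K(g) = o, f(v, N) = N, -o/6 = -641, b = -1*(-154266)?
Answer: 44994698908/5 ≈ 8.9989e+9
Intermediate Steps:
b = 154266
o = 3846 (o = -6*(-641) = 3846)
K(g) = 3846
U = -166940 (U = -4*(154266 - 112531) = -4*41735 = -166940)
k(y) = -y/5 (k(y) = y/(-5) = y*(-1/5) = -y/5)
(k(-588) - 55294)*(U + K(400)) = (-1/5*(-588) - 55294)*(-166940 + 3846) = (588/5 - 55294)*(-163094) = -275882/5*(-163094) = 44994698908/5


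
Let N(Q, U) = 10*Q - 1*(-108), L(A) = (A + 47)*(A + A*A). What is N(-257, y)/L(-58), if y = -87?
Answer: 1231/18183 ≈ 0.067701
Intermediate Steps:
L(A) = (47 + A)*(A + A**2)
N(Q, U) = 108 + 10*Q (N(Q, U) = 10*Q + 108 = 108 + 10*Q)
N(-257, y)/L(-58) = (108 + 10*(-257))/((-58*(47 + (-58)**2 + 48*(-58)))) = (108 - 2570)/((-58*(47 + 3364 - 2784))) = -2462/((-58*627)) = -2462/(-36366) = -2462*(-1/36366) = 1231/18183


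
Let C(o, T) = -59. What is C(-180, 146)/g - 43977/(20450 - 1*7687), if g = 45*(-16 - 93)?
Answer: -214954168/62602515 ≈ -3.4336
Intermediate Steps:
g = -4905 (g = 45*(-109) = -4905)
C(-180, 146)/g - 43977/(20450 - 1*7687) = -59/(-4905) - 43977/(20450 - 1*7687) = -59*(-1/4905) - 43977/(20450 - 7687) = 59/4905 - 43977/12763 = -214954168/62602515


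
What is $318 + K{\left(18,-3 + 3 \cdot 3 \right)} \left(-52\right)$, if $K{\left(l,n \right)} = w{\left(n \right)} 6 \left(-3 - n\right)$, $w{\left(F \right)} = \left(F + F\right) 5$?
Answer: $168798$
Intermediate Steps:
$w{\left(F \right)} = 10 F$ ($w{\left(F \right)} = 2 F 5 = 10 F$)
$K{\left(l,n \right)} = 60 n \left(-3 - n\right)$ ($K{\left(l,n \right)} = 10 n 6 \left(-3 - n\right) = 60 n \left(-3 - n\right)$)
$318 + K{\left(18,-3 + 3 \cdot 3 \right)} \left(-52\right) = 318 + - 60 \left(-3 + 3 \cdot 3\right) \left(3 + \left(-3 + 3 \cdot 3\right)\right) \left(-52\right) = 318 + - 60 \left(-3 + 9\right) \left(3 + \left(-3 + 9\right)\right) \left(-52\right) = 318 + \left(-60\right) 6 \left(3 + 6\right) \left(-52\right) = 318 + \left(-60\right) 6 \cdot 9 \left(-52\right) = 318 - -168480 = 318 + 168480 = 168798$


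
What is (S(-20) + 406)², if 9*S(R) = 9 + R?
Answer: 13271449/81 ≈ 1.6385e+5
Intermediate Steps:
S(R) = 1 + R/9 (S(R) = (9 + R)/9 = 1 + R/9)
(S(-20) + 406)² = ((1 + (⅑)*(-20)) + 406)² = ((1 - 20/9) + 406)² = (-11/9 + 406)² = (3643/9)² = 13271449/81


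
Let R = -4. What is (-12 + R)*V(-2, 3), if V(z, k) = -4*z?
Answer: -128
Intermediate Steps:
(-12 + R)*V(-2, 3) = (-12 - 4)*(-4*(-2)) = -16*8 = -128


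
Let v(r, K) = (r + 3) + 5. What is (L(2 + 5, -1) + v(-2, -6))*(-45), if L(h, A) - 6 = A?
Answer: -495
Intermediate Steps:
L(h, A) = 6 + A
v(r, K) = 8 + r (v(r, K) = (3 + r) + 5 = 8 + r)
(L(2 + 5, -1) + v(-2, -6))*(-45) = ((6 - 1) + (8 - 2))*(-45) = (5 + 6)*(-45) = 11*(-45) = -495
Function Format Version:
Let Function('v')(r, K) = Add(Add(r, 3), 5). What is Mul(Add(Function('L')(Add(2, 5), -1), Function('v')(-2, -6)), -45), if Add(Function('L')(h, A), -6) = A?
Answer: -495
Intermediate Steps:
Function('L')(h, A) = Add(6, A)
Function('v')(r, K) = Add(8, r) (Function('v')(r, K) = Add(Add(3, r), 5) = Add(8, r))
Mul(Add(Function('L')(Add(2, 5), -1), Function('v')(-2, -6)), -45) = Mul(Add(Add(6, -1), Add(8, -2)), -45) = Mul(Add(5, 6), -45) = Mul(11, -45) = -495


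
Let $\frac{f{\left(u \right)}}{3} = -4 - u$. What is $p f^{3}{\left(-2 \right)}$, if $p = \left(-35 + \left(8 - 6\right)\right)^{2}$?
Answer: $-235224$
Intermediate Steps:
$f{\left(u \right)} = -12 - 3 u$ ($f{\left(u \right)} = 3 \left(-4 - u\right) = -12 - 3 u$)
$p = 1089$ ($p = \left(-35 + 2\right)^{2} = \left(-33\right)^{2} = 1089$)
$p f^{3}{\left(-2 \right)} = 1089 \left(-12 - -6\right)^{3} = 1089 \left(-12 + 6\right)^{3} = 1089 \left(-6\right)^{3} = 1089 \left(-216\right) = -235224$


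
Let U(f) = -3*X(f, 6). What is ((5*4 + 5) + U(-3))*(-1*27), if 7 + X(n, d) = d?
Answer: -756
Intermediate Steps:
X(n, d) = -7 + d
U(f) = 3 (U(f) = -3*(-7 + 6) = -3*(-1) = 3)
((5*4 + 5) + U(-3))*(-1*27) = ((5*4 + 5) + 3)*(-1*27) = ((20 + 5) + 3)*(-27) = (25 + 3)*(-27) = 28*(-27) = -756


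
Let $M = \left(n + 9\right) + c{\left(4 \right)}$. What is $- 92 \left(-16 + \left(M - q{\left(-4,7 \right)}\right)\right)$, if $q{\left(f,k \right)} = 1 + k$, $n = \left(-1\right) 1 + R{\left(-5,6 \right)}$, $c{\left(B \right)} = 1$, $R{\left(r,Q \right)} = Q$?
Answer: $828$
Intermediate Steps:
$n = 5$ ($n = \left(-1\right) 1 + 6 = -1 + 6 = 5$)
$M = 15$ ($M = \left(5 + 9\right) + 1 = 14 + 1 = 15$)
$- 92 \left(-16 + \left(M - q{\left(-4,7 \right)}\right)\right) = - 92 \left(-16 + \left(15 - \left(1 + 7\right)\right)\right) = - 92 \left(-16 + \left(15 - 8\right)\right) = - 92 \left(-16 + 7\right) = \left(-92\right) \left(-9\right) = 828$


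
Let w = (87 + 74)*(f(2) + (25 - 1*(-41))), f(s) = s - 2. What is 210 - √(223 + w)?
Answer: 210 - √10849 ≈ 105.84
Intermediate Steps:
f(s) = -2 + s
w = 10626 (w = (87 + 74)*((-2 + 2) + (25 - 1*(-41))) = 161*(0 + (25 + 41)) = 161*(0 + 66) = 161*66 = 10626)
210 - √(223 + w) = 210 - √(223 + 10626) = 210 - √10849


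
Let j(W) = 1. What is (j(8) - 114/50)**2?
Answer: 1024/625 ≈ 1.6384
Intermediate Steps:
(j(8) - 114/50)**2 = (1 - 114/50)**2 = (1 - 114*1/50)**2 = (1 - 57/25)**2 = (-32/25)**2 = 1024/625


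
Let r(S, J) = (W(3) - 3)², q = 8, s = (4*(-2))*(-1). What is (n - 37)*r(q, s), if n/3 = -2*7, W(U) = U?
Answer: 0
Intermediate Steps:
s = 8 (s = -8*(-1) = 8)
r(S, J) = 0 (r(S, J) = (3 - 3)² = 0² = 0)
n = -42 (n = 3*(-2*7) = 3*(-14) = -42)
(n - 37)*r(q, s) = (-42 - 37)*0 = -79*0 = 0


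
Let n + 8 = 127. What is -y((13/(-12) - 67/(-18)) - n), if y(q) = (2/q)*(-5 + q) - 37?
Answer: 146255/4189 ≈ 34.914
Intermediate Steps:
n = 119 (n = -8 + 127 = 119)
y(q) = -37 + 2*(-5 + q)/q (y(q) = 2*(-5 + q)/q - 37 = -37 + 2*(-5 + q)/q)
-y((13/(-12) - 67/(-18)) - n) = -(-35 - 10/((13/(-12) - 67/(-18)) - 1*119)) = -(-35 - 10/((13*(-1/12) - 67*(-1/18)) - 119)) = -(-35 - 10/((-13/12 + 67/18) - 119)) = -(-35 - 10/(95/36 - 119)) = -(-35 - 10/(-4189/36)) = -(-35 - 10*(-36/4189)) = -(-35 + 360/4189) = -1*(-146255/4189) = 146255/4189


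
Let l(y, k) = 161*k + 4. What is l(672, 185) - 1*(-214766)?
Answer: 244555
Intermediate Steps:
l(y, k) = 4 + 161*k
l(672, 185) - 1*(-214766) = (4 + 161*185) - 1*(-214766) = (4 + 29785) + 214766 = 29789 + 214766 = 244555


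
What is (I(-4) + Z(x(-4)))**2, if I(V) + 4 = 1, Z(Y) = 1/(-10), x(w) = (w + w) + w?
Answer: 961/100 ≈ 9.6100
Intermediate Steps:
x(w) = 3*w (x(w) = 2*w + w = 3*w)
Z(Y) = -1/10
I(V) = -3 (I(V) = -4 + 1 = -3)
(I(-4) + Z(x(-4)))**2 = (-3 - 1/10)**2 = (-31/10)**2 = 961/100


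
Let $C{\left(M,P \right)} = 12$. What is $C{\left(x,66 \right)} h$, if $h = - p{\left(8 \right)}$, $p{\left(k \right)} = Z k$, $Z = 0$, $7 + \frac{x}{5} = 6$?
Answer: $0$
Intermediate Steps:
$x = -5$ ($x = -35 + 5 \cdot 6 = -35 + 30 = -5$)
$p{\left(k \right)} = 0$ ($p{\left(k \right)} = 0 k = 0$)
$h = 0$ ($h = \left(-1\right) 0 = 0$)
$C{\left(x,66 \right)} h = 12 \cdot 0 = 0$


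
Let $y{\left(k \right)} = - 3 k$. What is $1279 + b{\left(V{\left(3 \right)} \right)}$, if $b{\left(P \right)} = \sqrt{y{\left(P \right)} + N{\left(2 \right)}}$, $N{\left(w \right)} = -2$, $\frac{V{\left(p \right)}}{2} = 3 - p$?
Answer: $1279 + i \sqrt{2} \approx 1279.0 + 1.4142 i$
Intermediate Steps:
$V{\left(p \right)} = 6 - 2 p$ ($V{\left(p \right)} = 2 \left(3 - p\right) = 6 - 2 p$)
$b{\left(P \right)} = \sqrt{-2 - 3 P}$ ($b{\left(P \right)} = \sqrt{- 3 P - 2} = \sqrt{-2 - 3 P}$)
$1279 + b{\left(V{\left(3 \right)} \right)} = 1279 + \sqrt{-2 - 3 \left(6 - 6\right)} = 1279 + \sqrt{-2 - 0} = 1279 + \sqrt{-2 + 0} = 1279 + \sqrt{-2} = 1279 + i \sqrt{2}$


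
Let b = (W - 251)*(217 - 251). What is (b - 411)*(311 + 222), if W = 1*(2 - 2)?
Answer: 4329559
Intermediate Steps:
W = 0 (W = 1*0 = 0)
b = 8534 (b = (0 - 251)*(217 - 251) = -251*(-34) = 8534)
(b - 411)*(311 + 222) = (8534 - 411)*(311 + 222) = 8123*533 = 4329559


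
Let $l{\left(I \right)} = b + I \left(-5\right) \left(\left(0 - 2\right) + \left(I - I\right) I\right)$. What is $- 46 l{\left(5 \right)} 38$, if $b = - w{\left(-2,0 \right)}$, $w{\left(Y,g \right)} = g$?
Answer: $-87400$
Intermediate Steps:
$b = 0$ ($b = \left(-1\right) 0 = 0$)
$l{\left(I \right)} = 10 I$ ($l{\left(I \right)} = 0 + I \left(-5\right) \left(\left(0 - 2\right) + \left(I - I\right) I\right) = 0 + - 5 I \left(-2 + 0 I\right) = 0 + - 5 I \left(-2 + 0\right) = 0 + - 5 I \left(-2\right) = 0 + 10 I = 10 I$)
$- 46 l{\left(5 \right)} 38 = - 46 \cdot 10 \cdot 5 \cdot 38 = \left(-46\right) 50 \cdot 38 = \left(-2300\right) 38 = -87400$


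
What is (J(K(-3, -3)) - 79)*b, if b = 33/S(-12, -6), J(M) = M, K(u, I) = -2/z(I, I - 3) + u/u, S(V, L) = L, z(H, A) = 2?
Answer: 869/2 ≈ 434.50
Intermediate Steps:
K(u, I) = 0 (K(u, I) = -2/2 + u/u = -2*1/2 + 1 = -1 + 1 = 0)
b = -11/2 (b = 33/(-6) = 33*(-1/6) = -11/2 ≈ -5.5000)
(J(K(-3, -3)) - 79)*b = (0 - 79)*(-11/2) = -79*(-11/2) = 869/2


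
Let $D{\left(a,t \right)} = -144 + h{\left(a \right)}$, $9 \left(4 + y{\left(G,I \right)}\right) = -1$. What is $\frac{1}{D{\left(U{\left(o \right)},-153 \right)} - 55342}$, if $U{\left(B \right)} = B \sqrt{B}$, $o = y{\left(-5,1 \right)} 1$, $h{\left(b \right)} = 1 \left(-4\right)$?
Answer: $- \frac{1}{55490} \approx -1.8021 \cdot 10^{-5}$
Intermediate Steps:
$y{\left(G,I \right)} = - \frac{37}{9}$ ($y{\left(G,I \right)} = -4 + \frac{1}{9} \left(-1\right) = -4 - \frac{1}{9} = - \frac{37}{9}$)
$h{\left(b \right)} = -4$
$o = - \frac{37}{9}$ ($o = \left(- \frac{37}{9}\right) 1 = - \frac{37}{9} \approx -4.1111$)
$U{\left(B \right)} = B^{\frac{3}{2}}$
$D{\left(a,t \right)} = -148$ ($D{\left(a,t \right)} = -144 - 4 = -148$)
$\frac{1}{D{\left(U{\left(o \right)},-153 \right)} - 55342} = \frac{1}{-148 - 55342} = \frac{1}{-55490} = - \frac{1}{55490}$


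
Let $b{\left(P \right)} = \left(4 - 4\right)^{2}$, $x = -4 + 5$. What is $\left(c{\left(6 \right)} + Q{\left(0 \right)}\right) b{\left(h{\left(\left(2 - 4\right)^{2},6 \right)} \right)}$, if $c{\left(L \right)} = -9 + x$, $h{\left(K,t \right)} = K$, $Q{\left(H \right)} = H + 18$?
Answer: $0$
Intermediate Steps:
$Q{\left(H \right)} = 18 + H$
$x = 1$
$b{\left(P \right)} = 0$ ($b{\left(P \right)} = 0^{2} = 0$)
$c{\left(L \right)} = -8$ ($c{\left(L \right)} = -9 + 1 = -8$)
$\left(c{\left(6 \right)} + Q{\left(0 \right)}\right) b{\left(h{\left(\left(2 - 4\right)^{2},6 \right)} \right)} = \left(-8 + \left(18 + 0\right)\right) 0 = \left(-8 + 18\right) 0 = 10 \cdot 0 = 0$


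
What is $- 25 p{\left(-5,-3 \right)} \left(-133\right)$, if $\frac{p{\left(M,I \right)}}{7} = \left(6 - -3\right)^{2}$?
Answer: $1885275$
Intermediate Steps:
$p{\left(M,I \right)} = 567$ ($p{\left(M,I \right)} = 7 \left(6 - -3\right)^{2} = 7 \left(6 + 3\right)^{2} = 7 \cdot 9^{2} = 7 \cdot 81 = 567$)
$- 25 p{\left(-5,-3 \right)} \left(-133\right) = \left(-25\right) 567 \left(-133\right) = \left(-14175\right) \left(-133\right) = 1885275$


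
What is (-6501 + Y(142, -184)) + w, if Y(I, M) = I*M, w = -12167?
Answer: -44796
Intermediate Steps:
(-6501 + Y(142, -184)) + w = (-6501 + 142*(-184)) - 12167 = (-6501 - 26128) - 12167 = -32629 - 12167 = -44796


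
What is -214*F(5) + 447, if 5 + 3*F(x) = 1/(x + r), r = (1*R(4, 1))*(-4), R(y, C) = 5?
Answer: 36379/45 ≈ 808.42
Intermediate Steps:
r = -20 (r = (1*5)*(-4) = 5*(-4) = -20)
F(x) = -5/3 + 1/(3*(-20 + x)) (F(x) = -5/3 + 1/(3*(x - 20)) = -5/3 + 1/(3*(-20 + x)))
-214*F(5) + 447 = -214*(101 - 5*5)/(3*(-20 + 5)) + 447 = -214*(101 - 25)/(3*(-15)) + 447 = -214*(-1)*76/(3*15) + 447 = -214*(-76/45) + 447 = 16264/45 + 447 = 36379/45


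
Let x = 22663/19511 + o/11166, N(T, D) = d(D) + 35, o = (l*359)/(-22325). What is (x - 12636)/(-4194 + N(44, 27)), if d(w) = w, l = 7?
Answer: 61452324291687493/20096893583039400 ≈ 3.0578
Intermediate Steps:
o = -2513/22325 (o = (7*359)/(-22325) = 2513*(-1/22325) = -2513/22325 ≈ -0.11256)
N(T, D) = 35 + D (N(T, D) = D + 35 = 35 + D)
x = 5649405138707/4863720615450 (x = 22663/19511 - 2513/22325/11166 = 22663*(1/19511) - 2513/22325*1/11166 = 22663/19511 - 2513/249280950 = 5649405138707/4863720615450 ≈ 1.1615)
(x - 12636)/(-4194 + N(44, 27)) = (5649405138707/4863720615450 - 12636)/(-4194 + (35 + 27)) = -61452324291687493/(4863720615450*(-4194 + 62)) = -61452324291687493/4863720615450/(-4132) = -61452324291687493/4863720615450*(-1/4132) = 61452324291687493/20096893583039400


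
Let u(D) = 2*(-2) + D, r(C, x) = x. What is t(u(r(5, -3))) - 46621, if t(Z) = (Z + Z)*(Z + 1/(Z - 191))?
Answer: -4605770/99 ≈ -46523.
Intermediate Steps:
u(D) = -4 + D
t(Z) = 2*Z*(Z + 1/(-191 + Z)) (t(Z) = (2*Z)*(Z + 1/(-191 + Z)) = 2*Z*(Z + 1/(-191 + Z)))
t(u(r(5, -3))) - 46621 = 2*(-4 - 3)*(1 + (-4 - 3)² - 191*(-4 - 3))/(-191 + (-4 - 3)) - 46621 = 2*(-7)*(1 + (-7)² - 191*(-7))/(-191 - 7) - 46621 = 2*(-7)*(1 + 49 + 1337)/(-198) - 46621 = 2*(-7)*(-1/198)*1387 - 46621 = 9709/99 - 46621 = -4605770/99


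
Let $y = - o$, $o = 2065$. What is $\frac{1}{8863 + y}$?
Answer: $\frac{1}{6798} \approx 0.0001471$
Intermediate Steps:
$y = -2065$ ($y = \left(-1\right) 2065 = -2065$)
$\frac{1}{8863 + y} = \frac{1}{8863 - 2065} = \frac{1}{6798}$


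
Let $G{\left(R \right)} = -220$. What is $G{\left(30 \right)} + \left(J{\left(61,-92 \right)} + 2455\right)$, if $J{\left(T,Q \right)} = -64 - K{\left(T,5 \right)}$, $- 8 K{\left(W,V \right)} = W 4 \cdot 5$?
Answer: $\frac{4647}{2} \approx 2323.5$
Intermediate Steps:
$K{\left(W,V \right)} = - \frac{5 W}{2}$ ($K{\left(W,V \right)} = - \frac{W 4 \cdot 5}{8} = - \frac{4 W 5}{8} = - \frac{20 W}{8} = - \frac{5 W}{2}$)
$J{\left(T,Q \right)} = -64 + \frac{5 T}{2}$ ($J{\left(T,Q \right)} = -64 - - \frac{5 T}{2} = -64 + \frac{5 T}{2}$)
$G{\left(30 \right)} + \left(J{\left(61,-92 \right)} + 2455\right) = -220 + \left(\left(-64 + \frac{5}{2} \cdot 61\right) + 2455\right) = -220 + \left(\left(-64 + \frac{305}{2}\right) + 2455\right) = -220 + \left(\frac{177}{2} + 2455\right) = -220 + \frac{5087}{2} = \frac{4647}{2}$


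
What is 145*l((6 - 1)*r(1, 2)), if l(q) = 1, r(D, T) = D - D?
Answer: 145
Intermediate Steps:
r(D, T) = 0
145*l((6 - 1)*r(1, 2)) = 145*1 = 145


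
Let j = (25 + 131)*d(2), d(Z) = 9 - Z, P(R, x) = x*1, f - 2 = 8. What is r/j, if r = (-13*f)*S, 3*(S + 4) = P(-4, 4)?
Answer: 20/63 ≈ 0.31746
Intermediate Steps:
f = 10 (f = 2 + 8 = 10)
P(R, x) = x
S = -8/3 (S = -4 + (⅓)*4 = -4 + 4/3 = -8/3 ≈ -2.6667)
j = 1092 (j = (25 + 131)*(9 - 1*2) = 156*(9 - 2) = 156*7 = 1092)
r = 1040/3 (r = -13*10*(-8/3) = -130*(-8/3) = 1040/3 ≈ 346.67)
r/j = (1040/3)/1092 = (1040/3)*(1/1092) = 20/63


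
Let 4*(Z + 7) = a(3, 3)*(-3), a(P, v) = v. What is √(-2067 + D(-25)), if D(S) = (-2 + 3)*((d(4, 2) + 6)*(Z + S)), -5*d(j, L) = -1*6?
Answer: 4*I*√3615/5 ≈ 48.1*I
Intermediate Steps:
d(j, L) = 6/5 (d(j, L) = -(-1)*6/5 = -⅕*(-6) = 6/5)
Z = -37/4 (Z = -7 + (3*(-3))/4 = -7 + (¼)*(-9) = -7 - 9/4 = -37/4 ≈ -9.2500)
D(S) = -333/5 + 36*S/5 (D(S) = (-2 + 3)*((6/5 + 6)*(-37/4 + S)) = 1*(36*(-37/4 + S)/5) = 1*(-333/5 + 36*S/5) = -333/5 + 36*S/5)
√(-2067 + D(-25)) = √(-2067 + (-333/5 + (36/5)*(-25))) = √(-2067 + (-333/5 - 180)) = √(-2067 - 1233/5) = √(-11568/5) = 4*I*√3615/5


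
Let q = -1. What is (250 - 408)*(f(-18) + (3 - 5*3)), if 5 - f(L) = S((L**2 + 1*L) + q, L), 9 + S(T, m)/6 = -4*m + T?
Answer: 349970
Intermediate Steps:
S(T, m) = -54 - 24*m + 6*T (S(T, m) = -54 + 6*(-4*m + T) = -54 + 6*(T - 4*m) = -54 + (-24*m + 6*T) = -54 - 24*m + 6*T)
f(L) = 65 - 6*L**2 + 18*L (f(L) = 5 - (-54 - 24*L + 6*((L**2 + 1*L) - 1)) = 5 - (-54 - 24*L + 6*((L**2 + L) - 1)) = 5 - (-54 - 24*L + 6*((L + L**2) - 1)) = 5 - (-54 - 24*L + 6*(-1 + L + L**2)) = 5 - (-54 - 24*L + (-6 + 6*L + 6*L**2)) = 5 - (-60 - 18*L + 6*L**2) = 5 + (60 - 6*L**2 + 18*L) = 65 - 6*L**2 + 18*L)
(250 - 408)*(f(-18) + (3 - 5*3)) = (250 - 408)*((65 - 6*(-18)**2 + 18*(-18)) + (3 - 5*3)) = -158*((65 - 6*324 - 324) + (3 - 15)) = -158*((65 - 1944 - 324) - 12) = -158*(-2203 - 12) = -158*(-2215) = 349970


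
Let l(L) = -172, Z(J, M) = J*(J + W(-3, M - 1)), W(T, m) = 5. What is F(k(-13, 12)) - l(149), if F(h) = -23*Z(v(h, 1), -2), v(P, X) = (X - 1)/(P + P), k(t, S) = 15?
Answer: 172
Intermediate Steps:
v(P, X) = (-1 + X)/(2*P) (v(P, X) = (-1 + X)/((2*P)) = (-1 + X)*(1/(2*P)) = (-1 + X)/(2*P))
Z(J, M) = J*(5 + J) (Z(J, M) = J*(J + 5) = J*(5 + J))
F(h) = 0 (F(h) = -23*(-1 + 1)/(2*h)*(5 + (-1 + 1)/(2*h)) = -23*(½)*0/h*(5 + (½)*0/h) = -0*(5 + 0) = -0*5 = -23*0 = 0)
F(k(-13, 12)) - l(149) = 0 - 1*(-172) = 0 + 172 = 172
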